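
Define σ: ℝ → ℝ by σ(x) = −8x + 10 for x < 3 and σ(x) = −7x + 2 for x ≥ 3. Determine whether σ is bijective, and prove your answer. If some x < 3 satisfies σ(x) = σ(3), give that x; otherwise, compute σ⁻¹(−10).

Both pieces are strictly decreasing (slopes −8 and −7), so each is injective on its own interval.
The left piece maps (−∞, 3) onto (−14, ∞); the right piece maps [3, ∞) onto (−∞, −19].
The images leave a gap (−14 has no preimage), so σ is not surjective, hence not bijective.
Because the two images are disjoint, no x < 3 has σ(x) = σ(3), so we compute σ⁻¹(−10): −10 lies in (−14, ∞), so solve −8x + 10 = −10: x = (−10 − 10)/(−8) = 5/2.

5/2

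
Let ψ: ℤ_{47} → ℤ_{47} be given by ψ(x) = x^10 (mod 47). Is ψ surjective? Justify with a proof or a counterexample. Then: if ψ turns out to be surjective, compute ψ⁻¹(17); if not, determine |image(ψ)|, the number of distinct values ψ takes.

24

ψ(23): Repeated squaring mod 47: 23^1 ≡ 23, 23^2 ≡ 23² = 529 ≡ 12, 23^4 ≡ 12² = 144 ≡ 3, 23^8 ≡ 3² = 9. Since 10 = 8 + 2, 23^10 ≡ 9·12: 9·12 = 108 ≡ 14. So 23^10 ≡ 14 (mod 47).
ψ(24): Repeated squaring mod 47: 24^1 ≡ 24, 24^2 ≡ 24² = 576 ≡ 12, 24^4 ≡ 12² = 144 ≡ 3, 24^8 ≡ 3² = 9. Since 10 = 8 + 2, 24^10 ≡ 9·12: 9·12 = 108 ≡ 14. So 24^10 ≡ 14 (mod 47).
So ψ(23) = ψ(24) = 14 while 23 ≠ 24, therefore ψ is not injective.
A non-injective map from the 47-element set ℤ_{47} to itself takes at most 46 distinct values, so it cannot be surjective. Hence ψ is not surjective.
Since ψ is not surjective, we determine |image(ψ)|. Computing x^10 mod 47 for each x (by repeated squaring, reducing mod 47 at every step), the values ψ(0), ψ(1), …, ψ(46) are: 0, 1, 37, 17, 6, 12, 18, 32, 34, 7, 21, 42, 8, 2, 9, 16, 36, 28, 24, 4, 25, 27, 3, 14, 14, 3, 27, 25, 4, 24, 28, 36, 16, 9, 2, 8, 42, 21, 7, 34, 32, 18, 12, 6, 17, 37, 1.
The distinct values are {0, 1, 2, 3, 4, 6, 7, 8, 9, 12, 14, 16, 17, 18, 21, 24, 25, 27, 28, 32, 34, 36, 37, 42}; there are 24 of them.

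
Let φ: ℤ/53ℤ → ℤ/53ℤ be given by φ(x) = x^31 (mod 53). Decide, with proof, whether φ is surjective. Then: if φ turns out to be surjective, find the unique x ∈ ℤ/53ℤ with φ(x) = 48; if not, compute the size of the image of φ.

Since 53 is prime, the nonzero elements of ℤ/53ℤ form a cyclic group of order 52.
As gcd(31, 52) = 1, raising to the 31st power is a bijection on this group: if s^31 ≡ t^31 then (st^{−1})^31 = 1, and the only element of order dividing gcd(31, 52) = 1 is 1, so s = t.
With φ(0) = 0 this makes φ injective on all of ℤ/53ℤ, hence bijective (finite equal-size domain and codomain). In particular φ is surjective.
Since φ is surjective, we find the preimage of 48. The inverse of x ↦ x^31 on (ℤ/53ℤ)^× is x ↦ x^47, because 31·47 = 1457 = 28·52 + 1 ≡ 1 (mod 52) and x^{52} = 1 for x ≠ 0 (Fermat). So φ⁻¹(48) = 48^47 mod 53.
Repeated squaring mod 53: 48^1 ≡ 48, 48^2 ≡ 48² = 2304 ≡ 25, 48^4 ≡ 25² = 625 ≡ 42, 48^8 ≡ 42² = 1764 ≡ 15, 48^16 ≡ 15² = 225 ≡ 13, 48^32 ≡ 13² = 169 ≡ 10. Since 47 = 32 + 8 + 4 + 2 + 1, 48^47 ≡ 10·15·42·25·48: 10·15 = 150 ≡ 44, then 44·42 = 1848 ≡ 46, then 46·25 = 1150 ≡ 37, then 37·48 = 1776 ≡ 27. So 48^47 ≡ 27 (mod 53).
Hence φ⁻¹(48) = 27.

27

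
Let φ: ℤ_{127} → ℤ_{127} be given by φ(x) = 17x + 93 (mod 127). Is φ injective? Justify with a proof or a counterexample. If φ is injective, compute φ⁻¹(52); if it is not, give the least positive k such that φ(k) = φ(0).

Suppose φ(s) = φ(t) in ℤ_{127}. Then 17s + 93 ≡ 17t + 93 (mod 127), hence 17(s − t) ≡ 0 (mod 127).
Since gcd(17, 127) = 1, 17 is invertible modulo 127, therefore s − t ≡ 0 (mod 127), i.e. s = t.
Therefore φ is injective.
We now compute 17⁻¹ mod 127 explicitly. Euclid's algorithm: 127 = 7·17 + 8, 17 = 2·8 + 1; back-substituting gives 1 = 15·17 − 2·127, so 17⁻¹ ≡ 15 (mod 127).
Since φ is injective, we compute φ⁻¹(52): solve 17x + 93 ≡ 52 (mod 127), i.e. 17x ≡ 86 (mod 127).
Multiplying by 17⁻¹ = 15 gives x ≡ 15·86 = 1290 = 10·127 + 20 ≡ 20 (mod 127).
Check: φ(20) = 17·20 + 93 = 433 = 3·127 + 52 ≡ 52 (mod 127).

20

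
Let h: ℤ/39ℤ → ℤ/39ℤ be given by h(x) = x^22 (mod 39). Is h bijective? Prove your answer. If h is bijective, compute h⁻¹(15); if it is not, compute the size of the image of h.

h(5): Repeated squaring mod 39: 5^1 ≡ 5, 5^2 ≡ 5² = 25, 5^4 ≡ 25² = 625 ≡ 1, 5^8 ≡ 1² = 1, 5^16 ≡ 1² = 1. Since 22 = 16 + 4 + 2, 5^22 ≡ 1·1·25: 1·1 = 1, then 1·25 = 25. So 5^22 ≡ 25 (mod 39).
h(8): Repeated squaring mod 39: 8^1 ≡ 8, 8^2 ≡ 8² = 64 ≡ 25, 8^4 ≡ 25² = 625 ≡ 1, 8^8 ≡ 1² = 1, 8^16 ≡ 1² = 1. Since 22 = 16 + 4 + 2, 8^22 ≡ 1·1·25: 1·1 = 1, then 1·25 = 25. So 8^22 ≡ 25 (mod 39).
So h(5) = h(8) = 25 while 5 ≠ 8, therefore h is not injective, hence not bijective.
Since h is not bijective, we determine |image(h)|. Computing x^22 mod 39 for each x (by repeated squaring, reducing mod 39 at every step), the values h(0), h(1), …, h(38) are: 0, 1, 10, 3, 22, 25, 30, 4, 25, 9, 16, 10, 27, 13, 1, 36, 16, 22, 12, 4, 4, 12, 22, 16, 36, 1, 13, 27, 10, 16, 9, 25, 4, 30, 25, 22, 3, 10, 1.
The distinct values are {0, 1, 3, 4, 9, 10, 12, 13, 16, 22, 25, 27, 30, 36}; there are 14 of them.

14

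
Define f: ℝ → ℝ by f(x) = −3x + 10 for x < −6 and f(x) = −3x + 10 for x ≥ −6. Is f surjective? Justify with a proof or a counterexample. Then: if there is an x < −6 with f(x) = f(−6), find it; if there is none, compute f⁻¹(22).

-4

Both pieces are strictly decreasing (slopes −3 and −3), so each is injective on its own interval.
The left piece maps (−∞, −6) onto (28, ∞); the right piece maps [−6, ∞) onto (−∞, 28].
These images together cover ℝ, so f is surjective.
Because the two images are disjoint, no x < −6 has f(x) = f(−6), so we compute f⁻¹(22): 22 lies in (−∞, 28], so solve −3x + 10 = 22: x = (22 − 10)/(−3) = −4.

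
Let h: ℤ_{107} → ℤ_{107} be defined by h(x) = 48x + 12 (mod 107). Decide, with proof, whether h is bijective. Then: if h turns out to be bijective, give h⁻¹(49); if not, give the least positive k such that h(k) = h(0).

Recall: injectivity means: for all u, v in the domain, h(u) = h(v) implies u = v.
If h(u) = h(v), then 48u ≡ 48v (mod 107). Because gcd(48, 107) = 1, we may cancel 48 to get u ≡ v (mod 107).
We now compute 48⁻¹ mod 107 explicitly. Euclid's algorithm: 107 = 2·48 + 11, 48 = 4·11 + 4, 11 = 2·4 + 3, 4 = 1·3 + 1; back-substituting gives 1 = 29·48 − 13·107, so 48⁻¹ ≡ 29 (mod 107).
For any y ∈ ℤ_{107}, x = 29(y − 12) mod 107 satisfies h(x) = 48·29(y − 12) + 12 ≡ y (since 48·29 ≡ 1 mod 107). So every y has a preimage.
Thus h is bijective.
Since h is bijective, we compute h⁻¹(49): solve 48x + 12 ≡ 49 (mod 107), i.e. 48x ≡ 37 (mod 107).
Multiplying by 48⁻¹ = 29 gives x ≡ 29·37 = 1073 = 10·107 + 3 ≡ 3 (mod 107).
Check: h(3) = 48·3 + 12 = 156 = 1·107 + 49 ≡ 49 (mod 107).

3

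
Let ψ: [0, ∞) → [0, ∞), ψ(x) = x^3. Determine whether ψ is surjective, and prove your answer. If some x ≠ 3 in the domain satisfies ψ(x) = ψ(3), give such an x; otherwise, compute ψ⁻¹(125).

For any y ∈ [0, ∞), x = y^{1/3} ∈ [0, ∞) gives ψ(x) = y, so ψ is surjective.
Since x ↦ x^3 is strictly increasing on [0, ∞), it is injective there, so no x ≠ 3 in the domain has ψ(x) = ψ(3). We therefore compute ψ⁻¹(125) = 125^{1/3} = 5 (indeed 5^3 = 125).

5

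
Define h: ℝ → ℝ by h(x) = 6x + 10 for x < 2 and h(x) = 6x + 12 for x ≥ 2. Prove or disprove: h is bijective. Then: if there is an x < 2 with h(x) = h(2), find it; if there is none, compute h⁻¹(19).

3/2

Both pieces are strictly increasing (slopes 6 and 6), so each is injective on its own interval.
The left piece maps (−∞, 2) onto (−∞, 22); the right piece maps [2, ∞) onto [24, ∞).
The images leave a gap (22 has no preimage), so h is not surjective, hence not bijective.
Because the two images are disjoint, no x < 2 has h(x) = h(2), so we compute h⁻¹(19): 19 lies in (−∞, 22), so solve 6x + 10 = 19: x = (19 − 10)/6 = 3/2.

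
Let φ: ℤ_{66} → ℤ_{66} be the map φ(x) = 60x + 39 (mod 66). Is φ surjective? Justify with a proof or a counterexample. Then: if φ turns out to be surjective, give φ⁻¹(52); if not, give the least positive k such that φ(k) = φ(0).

11

Since gcd(60, 66) = 6, we have 60x ≡ 0 (mod 6) for all x, so φ(x) ≡ 3 (mod 6).
But 0 ≢ 3 (mod 6), so 0 ∈ ℤ_{66} has no preimage. So φ is not surjective.
Since φ is not surjective, we find the least positive k with φ(k) = φ(0): this means 60k ≡ 0 (mod 66), i.e. 66 ∣ 60k. Since gcd(60, 66) = 6, dividing through by 6 this holds exactly when 11 ∣ 10k, and as gcd(10, 11) = 1, exactly when 11 ∣ k.
The smallest positive such k is 11.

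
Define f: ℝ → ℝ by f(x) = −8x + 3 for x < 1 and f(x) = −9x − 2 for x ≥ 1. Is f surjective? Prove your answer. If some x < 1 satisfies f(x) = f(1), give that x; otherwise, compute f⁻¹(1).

Both pieces are strictly decreasing (slopes −8 and −9), so each is injective on its own interval.
The left piece maps (−∞, 1) onto (−5, ∞); the right piece maps [1, ∞) onto (−∞, −11].
The union (−5, ∞) ∪ (−∞, −11] omits the interval between −5 and −11; in particular −5 has no preimage. So f is not surjective.
Because the two images are disjoint, no x < 1 has f(x) = f(1), so we compute f⁻¹(1): 1 lies in (−5, ∞), so solve −8x + 3 = 1: x = (1 − 3)/(−8) = 1/4.

1/4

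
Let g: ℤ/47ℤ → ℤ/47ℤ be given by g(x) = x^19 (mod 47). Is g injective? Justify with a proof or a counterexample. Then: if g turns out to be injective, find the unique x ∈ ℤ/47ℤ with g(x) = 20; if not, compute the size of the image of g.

Since 47 is prime, the nonzero elements of ℤ/47ℤ form a cyclic group of order 46.
As gcd(19, 46) = 1, raising to the 19th power is a bijection on this group: if s^19 ≡ t^19 then (st^{−1})^19 = 1, and the only element of order dividing gcd(19, 46) = 1 is 1, so s = t.
With g(0) = 0 this makes g injective on all of ℤ/47ℤ, hence bijective (finite equal-size domain and codomain). In particular g is injective.
Since g is injective, we find the preimage of 20. The inverse of x ↦ x^19 on (ℤ/47ℤ)^× is x ↦ x^17, because 19·17 = 323 = 7·46 + 1 ≡ 1 (mod 46) and x^{46} = 1 for x ≠ 0 (Fermat). So g⁻¹(20) = 20^17 mod 47.
Repeated squaring mod 47: 20^1 ≡ 20, 20^2 ≡ 20² = 400 ≡ 24, 20^4 ≡ 24² = 576 ≡ 12, 20^8 ≡ 12² = 144 ≡ 3, 20^16 ≡ 3² = 9. Since 17 = 16 + 1, 20^17 ≡ 9·20: 9·20 = 180 ≡ 39. So 20^17 ≡ 39 (mod 47).
Hence g⁻¹(20) = 39.

39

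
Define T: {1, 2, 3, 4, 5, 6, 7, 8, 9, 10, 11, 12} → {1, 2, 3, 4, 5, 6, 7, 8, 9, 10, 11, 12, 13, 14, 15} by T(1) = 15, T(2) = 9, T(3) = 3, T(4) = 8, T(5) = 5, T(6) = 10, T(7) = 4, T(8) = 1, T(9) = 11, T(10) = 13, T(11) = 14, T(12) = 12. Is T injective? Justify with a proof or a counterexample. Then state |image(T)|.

12

The values T(1), …, T(12) are 15, 9, 3, 8, 5, 10, 4, 1, 11, 13, 14, 12 — all distinct.
So T(a) = T(b) only when a = b, and T is injective.
The image of T is {1, 3, 4, 5, 8, 9, 10, 11, 12, 13, 14, 15}, which has 12 elements.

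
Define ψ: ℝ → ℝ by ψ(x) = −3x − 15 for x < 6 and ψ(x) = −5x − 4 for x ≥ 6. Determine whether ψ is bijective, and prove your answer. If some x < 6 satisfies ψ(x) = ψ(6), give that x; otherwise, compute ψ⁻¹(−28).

Both pieces are strictly decreasing (slopes −3 and −5), so each is injective on its own interval.
The left piece maps (−∞, 6) onto (−33, ∞); the right piece maps [6, ∞) onto (−∞, −34].
The images leave a gap (−33 has no preimage), so ψ is not surjective, hence not bijective.
Because the two images are disjoint, no x < 6 has ψ(x) = ψ(6), so we compute ψ⁻¹(−28): −28 lies in (−33, ∞), so solve −3x − 15 = −28: x = (−28 + 15)/(−3) = 13/3.

13/3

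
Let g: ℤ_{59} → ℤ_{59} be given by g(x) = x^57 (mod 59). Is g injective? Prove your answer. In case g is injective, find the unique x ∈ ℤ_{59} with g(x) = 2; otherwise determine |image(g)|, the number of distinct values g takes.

Since 59 is prime, the nonzero elements of ℤ_{59} form a cyclic group of order 58.
As gcd(57, 58) = 1, raising to the 57th power is a bijection on this group: if x_1^57 ≡ x_2^57 then (x_1x_2^{−1})^57 = 1, and the only element of order dividing gcd(57, 58) = 1 is 1, so x_1 = x_2.
With g(0) = 0 this makes g injective on all of ℤ_{59}, hence bijective (finite equal-size domain and codomain). In particular g is injective.
Since g is injective, we find the preimage of 2. The inverse of x ↦ x^57 on (ℤ_{59})^× is x ↦ x^57, because 57·57 = 3249 = 56·58 + 1 ≡ 1 (mod 58) and x^{58} = 1 for x ≠ 0 (Fermat). So g⁻¹(2) = 2^57 mod 59.
Repeated squaring mod 59: 2^1 ≡ 2, 2^2 ≡ 2² = 4, 2^4 ≡ 4² = 16, 2^8 ≡ 16² = 256 ≡ 20, 2^16 ≡ 20² = 400 ≡ 46, 2^32 ≡ 46² = 2116 ≡ 51. Since 57 = 32 + 16 + 8 + 1, 2^57 ≡ 51·46·20·2: 51·46 = 2346 ≡ 45, then 45·20 = 900 ≡ 15, then 15·2 = 30. So 2^57 ≡ 30 (mod 59).
Hence g⁻¹(2) = 30.

30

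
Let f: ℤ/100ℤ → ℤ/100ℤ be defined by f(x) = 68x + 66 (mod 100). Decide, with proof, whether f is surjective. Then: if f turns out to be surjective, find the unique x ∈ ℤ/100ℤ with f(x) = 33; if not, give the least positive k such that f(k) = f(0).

25

Recall: surjectivity means every element of the codomain has a preimage under f.
Since gcd(68, 100) = 4, we have 68x ≡ 0 (mod 4) for all x, so f(x) ≡ 2 (mod 4).
But 0 ≢ 2 (mod 4), so 0 ∈ ℤ/100ℤ has no preimage. Thus f is not surjective.
Since f is not surjective, we find the least positive k with f(k) = f(0): this means 68k ≡ 0 (mod 100), i.e. 100 ∣ 68k. Since gcd(68, 100) = 4, dividing through by 4 this holds exactly when 25 ∣ 17k, and as gcd(17, 25) = 1, exactly when 25 ∣ k.
The smallest positive such k is 25.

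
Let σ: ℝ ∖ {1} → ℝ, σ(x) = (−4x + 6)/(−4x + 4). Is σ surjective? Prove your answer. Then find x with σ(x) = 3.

3/4

If σ(x) = 1, cross-multiplying gives −4(−4x + 6) = −4(−4x + 4), which simplifies to −24 = −16 — false.  So 1 has no preimage and σ is not surjective.
Solving σ(x) = 3: cross-multiplying gives −4x + 6 = 3(−4x + 4), which rearranges to 8x = 6, so x = 3/4.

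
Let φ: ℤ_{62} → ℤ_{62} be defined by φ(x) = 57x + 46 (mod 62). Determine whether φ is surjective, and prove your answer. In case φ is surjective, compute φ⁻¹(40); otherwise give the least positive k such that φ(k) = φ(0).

26

Since gcd(57, 62) = 1, 57 is invertible modulo 62. Euclid's algorithm: 62 = 1·57 + 5, 57 = 11·5 + 2, 5 = 2·2 + 1; back-substituting gives 1 = 37·57 − 34·62, so 57⁻¹ ≡ 37 (mod 62).
For any y ∈ ℤ_{62}, x = 37(y − 46) mod 62 satisfies φ(x) = 57·37(y − 46) + 46 ≡ y (since 57·37 ≡ 1 mod 62). So every y has a preimage.
Therefore φ is surjective.
Since φ is surjective, we compute φ⁻¹(40): solve 57x + 46 ≡ 40 (mod 62), i.e. 57x ≡ 56 (mod 62).
Multiplying by 57⁻¹ = 37 gives x ≡ 37·56 = 2072 = 33·62 + 26 ≡ 26 (mod 62).
Check: φ(26) = 57·26 + 46 = 1528 = 24·62 + 40 ≡ 40 (mod 62).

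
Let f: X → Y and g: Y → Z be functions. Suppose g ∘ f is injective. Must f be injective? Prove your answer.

Suppose f(s) = f(t). Applying g: (g ∘ f)(s) = (g ∘ f)(t). Since g ∘ f is injective, s = t. Hence f is injective.

injective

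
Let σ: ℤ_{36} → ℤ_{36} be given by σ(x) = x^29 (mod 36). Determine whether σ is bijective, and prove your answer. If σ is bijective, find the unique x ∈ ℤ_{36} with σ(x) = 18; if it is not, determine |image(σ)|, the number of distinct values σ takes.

σ(0) = 0^29 = 0.
σ(6): Repeated squaring mod 36: 6^1 ≡ 6, 6^2 ≡ 6² = 36 ≡ 0, 6^4 ≡ 0² = 0, 6^8 ≡ 0² = 0, 6^16 ≡ 0² = 0. Since 29 = 16 + 8 + 4 + 1, 6^29 ≡ 0·0·0·6: 0·0 = 0, then 0·0 = 0, then 0·6 = 0. So 6^29 ≡ 0 (mod 36).
So σ(0) = σ(6) = 0 while 0 ≠ 6, so σ is not injective, hence not bijective.
Since σ is not bijective, we determine |image(σ)|. Computing x^29 mod 36 for each x (by repeated squaring, reducing mod 36 at every step), the values σ(0), σ(1), …, σ(35) are: 0, 1, 32, 27, 16, 29, 0, 31, 8, 9, 28, 23, 0, 25, 20, 27, 4, 17, 0, 19, 32, 9, 16, 11, 0, 13, 8, 27, 28, 5, 0, 7, 20, 9, 4, 35.
The distinct values are {0, 1, 4, 5, 7, 8, 9, 11, 13, 16, 17, 19, 20, 23, 25, 27, 28, 29, 31, 32, 35}; there are 21 of them.

21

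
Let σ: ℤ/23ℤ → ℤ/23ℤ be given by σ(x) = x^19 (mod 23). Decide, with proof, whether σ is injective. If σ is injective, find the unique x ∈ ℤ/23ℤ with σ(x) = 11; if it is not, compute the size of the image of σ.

7

Since 23 is prime, the nonzero elements of ℤ/23ℤ form a cyclic group of order 22.
As gcd(19, 22) = 1, raising to the 19th power is a bijection on this group: if s^19 ≡ t^19 then (st^{−1})^19 = 1, and the only element of order dividing gcd(19, 22) = 1 is 1, so s = t.
With σ(0) = 0 this makes σ injective on all of ℤ/23ℤ, hence bijective (finite equal-size domain and codomain). In particular σ is injective.
Since σ is injective, we find the preimage of 11. The inverse of x ↦ x^19 on (ℤ/23ℤ)^× is x ↦ x^7, because 19·7 = 133 = 6·22 + 1 ≡ 1 (mod 22) and x^{22} = 1 for x ≠ 0 (Fermat). So σ⁻¹(11) = 11^7 mod 23.
Repeated squaring mod 23: 11^1 ≡ 11, 11^2 ≡ 11² = 121 ≡ 6, 11^4 ≡ 6² = 36 ≡ 13. Since 7 = 4 + 2 + 1, 11^7 ≡ 13·6·11: 13·6 = 78 ≡ 9, then 9·11 = 99 ≡ 7. So 11^7 ≡ 7 (mod 23).
Hence σ⁻¹(11) = 7.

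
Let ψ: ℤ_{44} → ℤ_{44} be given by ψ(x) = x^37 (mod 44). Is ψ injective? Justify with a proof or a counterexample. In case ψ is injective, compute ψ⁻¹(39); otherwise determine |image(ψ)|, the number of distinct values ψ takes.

ψ(0) = 0^37 = 0.
ψ(22): Repeated squaring mod 44: 22^1 ≡ 22, 22^2 ≡ 22² = 484 ≡ 0, 22^4 ≡ 0² = 0, 22^8 ≡ 0² = 0, 22^16 ≡ 0² = 0, 22^32 ≡ 0² = 0. Since 37 = 32 + 4 + 1, 22^37 ≡ 0·0·22: 0·0 = 0, then 0·22 = 0. So 22^37 ≡ 0 (mod 44).
So ψ(0) = ψ(22) = 0 while 0 ≠ 22, so ψ is not injective.
Since ψ is not injective, we determine |image(ψ)|. Computing x^37 mod 44 for each x (by repeated squaring, reducing mod 44 at every step), the values ψ(0), ψ(1), …, ψ(43) are: 0, 1, 40, 31, 16, 25, 8, 39, 24, 37, 32, 11, 12, 29, 20, 27, 36, 41, 28, 35, 4, 21, 0, 23, 40, 9, 16, 3, 8, 17, 24, 15, 32, 33, 12, 7, 20, 5, 36, 19, 28, 13, 4, 43.
The distinct values are {0, 1, 3, 4, 5, 7, 8, 9, 11, 12, 13, 15, 16, 17, 19, 20, 21, 23, 24, 25, 27, 28, 29, 31, 32, 33, 35, 36, 37, 39, 40, 41, 43}; there are 33 of them.

33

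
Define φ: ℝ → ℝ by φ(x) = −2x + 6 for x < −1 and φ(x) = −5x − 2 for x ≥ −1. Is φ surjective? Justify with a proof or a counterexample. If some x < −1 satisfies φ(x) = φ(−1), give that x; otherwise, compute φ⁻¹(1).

-3/5

Both pieces are strictly decreasing (slopes −2 and −5), so each is injective on its own interval.
The left piece maps (−∞, −1) onto (8, ∞); the right piece maps [−1, ∞) onto (−∞, 3].
The union (8, ∞) ∪ (−∞, 3] omits the interval between 8 and 3; in particular 8 has no preimage. So φ is not surjective.
Because the two images are disjoint, no x < −1 has φ(x) = φ(−1), so we compute φ⁻¹(1): 1 lies in (−∞, 3], so solve −5x − 2 = 1: x = (1 + 2)/(−5) = −3/5.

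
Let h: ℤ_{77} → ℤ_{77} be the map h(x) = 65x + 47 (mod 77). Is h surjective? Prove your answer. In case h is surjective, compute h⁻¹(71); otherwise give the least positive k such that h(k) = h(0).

Since gcd(65, 77) = 1, 65 is invertible modulo 77. Euclid's algorithm: 77 = 1·65 + 12, 65 = 5·12 + 5, 12 = 2·5 + 2, 5 = 2·2 + 1; back-substituting gives 1 = 32·65 − 27·77, so 65⁻¹ ≡ 32 (mod 77).
For any y ∈ ℤ_{77}, x = 32(y − 47) mod 77 satisfies h(x) = 65·32(y − 47) + 47 ≡ y (since 65·32 ≡ 1 mod 77). So every y has a preimage.
Thus h is surjective.
Since h is surjective, we compute h⁻¹(71): solve 65x + 47 ≡ 71 (mod 77), i.e. 65x ≡ 24 (mod 77).
Multiplying by 65⁻¹ = 32 gives x ≡ 32·24 = 768 = 9·77 + 75 ≡ 75 (mod 77).
Check: h(75) = 65·75 + 47 = 4922 = 63·77 + 71 ≡ 71 (mod 77).

75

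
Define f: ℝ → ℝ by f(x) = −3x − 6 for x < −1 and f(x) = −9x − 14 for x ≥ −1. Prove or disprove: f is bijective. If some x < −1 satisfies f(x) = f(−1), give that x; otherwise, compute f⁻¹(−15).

Both pieces are strictly decreasing (slopes −3 and −9), so each is injective on its own interval.
The left piece maps (−∞, −1) onto (−3, ∞); the right piece maps [−1, ∞) onto (−∞, −5].
The images leave a gap (−3 has no preimage), so f is not surjective, hence not bijective.
Because the two images are disjoint, no x < −1 has f(x) = f(−1), so we compute f⁻¹(−15): −15 lies in (−∞, −5], so solve −9x − 14 = −15: x = (−15 + 14)/(−9) = 1/9.

1/9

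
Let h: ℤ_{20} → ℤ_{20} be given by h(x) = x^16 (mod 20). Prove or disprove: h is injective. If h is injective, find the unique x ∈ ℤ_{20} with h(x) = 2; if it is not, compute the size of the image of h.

h(1) = 1^16 = 1.
h(3): Repeated squaring mod 20: 3^1 ≡ 3, 3^2 ≡ 3² = 9, 3^4 ≡ 9² = 81 ≡ 1, 3^8 ≡ 1² = 1, 3^16 ≡ 1² = 1. So 3^16 ≡ 1 (mod 20).
So h(1) = h(3) = 1 while 1 ≠ 3, thus h is not injective.
Since h is not injective, we determine |image(h)|. Computing x^16 mod 20 for each x (by repeated squaring, reducing mod 20 at every step), the values h(0), h(1), …, h(19) are: 0, 1, 16, 1, 16, 5, 16, 1, 16, 1, 0, 1, 16, 1, 16, 5, 16, 1, 16, 1.
The distinct values are {0, 1, 5, 16}; there are 4 of them.

4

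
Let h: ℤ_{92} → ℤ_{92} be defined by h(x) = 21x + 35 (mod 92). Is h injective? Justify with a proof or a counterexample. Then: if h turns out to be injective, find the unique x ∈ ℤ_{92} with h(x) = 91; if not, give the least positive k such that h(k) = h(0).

64

Suppose h(s) = h(t) in ℤ_{92}. Then 21s + 35 ≡ 21t + 35 (mod 92), therefore 21(s − t) ≡ 0 (mod 92).
Since gcd(21, 92) = 1, 21 is invertible modulo 92, so s − t ≡ 0 (mod 92), i.e. s = t.
Thus h is injective.
We now compute 21⁻¹ mod 92 explicitly. Euclid's algorithm: 92 = 4·21 + 8, 21 = 2·8 + 5, 8 = 1·5 + 3, 5 = 1·3 + 2, 3 = 1·2 + 1; back-substituting gives 1 = 57·21 − 13·92, so 21⁻¹ ≡ 57 (mod 92).
Since h is injective, we find h⁻¹(91): we need 21x ≡ 91 − 35 ≡ 56 (mod 92). Using 21⁻¹ = 57: x ≡ 57·56 = 3192 = 34·92 + 64, so x = 64.
Check: h(64) = 21·64 + 35 = 1379 = 14·92 + 91 ≡ 91 (mod 92).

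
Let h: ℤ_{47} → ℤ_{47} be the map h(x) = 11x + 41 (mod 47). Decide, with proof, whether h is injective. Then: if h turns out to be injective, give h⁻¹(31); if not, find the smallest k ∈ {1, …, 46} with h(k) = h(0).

29

Recall: h is injective if h(x_1) = h(x_2) implies x_1 = x_2.
Suppose h(x_1) = h(x_2) in ℤ_{47}. Then 11x_1 + 41 ≡ 11x_2 + 41 (mod 47), therefore 11(x_1 − x_2) ≡ 0 (mod 47).
Since gcd(11, 47) = 1, 11 is invertible modulo 47, so x_1 − x_2 ≡ 0 (mod 47), i.e. x_1 = x_2.
Thus h is injective.
We now compute 11⁻¹ mod 47 explicitly. Euclid's algorithm: 47 = 4·11 + 3, 11 = 3·3 + 2, 3 = 1·2 + 1; back-substituting gives 1 = 30·11 − 7·47, so 11⁻¹ ≡ 30 (mod 47).
Since h is injective, we find h⁻¹(31): we need 11x ≡ 31 − 41 ≡ 37 (mod 47). Using 11⁻¹ = 30: x ≡ 30·37 = 1110 = 23·47 + 29, so x = 29.
Check: h(29) = 11·29 + 41 = 360 = 7·47 + 31 ≡ 31 (mod 47).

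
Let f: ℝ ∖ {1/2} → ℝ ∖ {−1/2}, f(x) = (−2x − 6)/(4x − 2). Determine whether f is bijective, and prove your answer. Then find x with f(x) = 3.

Suppose f(a) = f(b). Cross-multiplying: (−2a − 6)(4b − 2) = (−2b − 6)(4a − 2).
Expanding both sides and cancelling the symmetric terms leaves 28·(a − b) = 0. Since 28 ≠ 0, a = b. So f is injective.
For any y ≠ −1/2, solving y(4x − 2) = −2x − 6 for x gives a well-defined x ≠ 1/2. So f is surjective.
Thus f is bijective.
Solving f(x) = 3: cross-multiplying gives −2x − 6 = 3(4x − 2), which rearranges to −14x = 0, so x = 0.

0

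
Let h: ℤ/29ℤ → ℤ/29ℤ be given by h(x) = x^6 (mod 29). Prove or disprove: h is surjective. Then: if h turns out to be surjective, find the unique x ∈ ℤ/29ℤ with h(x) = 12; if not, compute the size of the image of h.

15

h(14): Repeated squaring mod 29: 14^1 ≡ 14, 14^2 ≡ 14² = 196 ≡ 22, 14^4 ≡ 22² = 484 ≡ 20. Since 6 = 4 + 2, 14^6 ≡ 20·22: 20·22 = 440 ≡ 5. So 14^6 ≡ 5 (mod 29).
h(15): Repeated squaring mod 29: 15^1 ≡ 15, 15^2 ≡ 15² = 225 ≡ 22, 15^4 ≡ 22² = 484 ≡ 20. Since 6 = 4 + 2, 15^6 ≡ 20·22: 20·22 = 440 ≡ 5. So 15^6 ≡ 5 (mod 29).
So h(14) = h(15) = 5 while 14 ≠ 15, thus h is not injective.
A non-injective map from the 29-element set ℤ/29ℤ to itself takes at most 28 distinct values, so it cannot be surjective. Thus h is not surjective.
Since h is not surjective, we determine |image(h)|. Computing x^6 mod 29 for each x (by repeated squaring, reducing mod 29 at every step), the values h(0), h(1), …, h(28) are: 0, 1, 6, 4, 7, 23, 24, 25, 13, 16, 22, 9, 28, 20, 5, 5, 20, 28, 9, 22, 16, 13, 25, 24, 23, 7, 4, 6, 1.
The distinct values are {0, 1, 4, 5, 6, 7, 9, 13, 16, 20, 22, 23, 24, 25, 28}; there are 15 of them.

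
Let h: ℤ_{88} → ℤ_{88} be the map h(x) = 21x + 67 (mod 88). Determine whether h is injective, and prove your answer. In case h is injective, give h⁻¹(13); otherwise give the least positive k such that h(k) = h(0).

10

Recall: h is injective when h(s) = h(t) forces s = t.
Suppose h(s) = h(t) in ℤ_{88}. Then 21s + 67 ≡ 21t + 67 (mod 88), thus 21(s − t) ≡ 0 (mod 88).
Since gcd(21, 88) = 1, 21 is invertible modulo 88, hence s − t ≡ 0 (mod 88), i.e. s = t.
Hence h is injective.
We now compute 21⁻¹ mod 88 explicitly. Euclid's algorithm: 88 = 4·21 + 4, 21 = 5·4 + 1; back-substituting gives 1 = 21·21 − 5·88, so 21⁻¹ ≡ 21 (mod 88).
Since h is injective, we find h⁻¹(13): we need 21x ≡ 13 − 67 ≡ 34 (mod 88). Using 21⁻¹ = 21: x ≡ 21·34 = 714 = 8·88 + 10, so x = 10.
Check: h(10) = 21·10 + 67 = 277 = 3·88 + 13 ≡ 13 (mod 88).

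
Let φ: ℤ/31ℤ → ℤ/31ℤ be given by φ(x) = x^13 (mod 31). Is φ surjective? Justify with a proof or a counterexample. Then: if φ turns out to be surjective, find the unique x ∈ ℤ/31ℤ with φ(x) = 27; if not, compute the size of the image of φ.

15

Since 31 is prime, the nonzero elements of ℤ/31ℤ form a cyclic group of order 30.
As gcd(13, 30) = 1, raising to the 13th power is a bijection on this group: if s^13 ≡ t^13 then (st^{−1})^13 = 1, and the only element of order dividing gcd(13, 30) = 1 is 1, so s = t.
With φ(0) = 0 this makes φ injective on all of ℤ/31ℤ, hence bijective (finite equal-size domain and codomain). In particular φ is surjective.
Since φ is surjective, we find the preimage of 27. The inverse of x ↦ x^13 on (ℤ/31ℤ)^× is x ↦ x^7, because 13·7 = 91 = 3·30 + 1 ≡ 1 (mod 30) and x^{30} = 1 for x ≠ 0 (Fermat). So φ⁻¹(27) = 27^7 mod 31.
Repeated squaring mod 31: 27^1 ≡ 27, 27^2 ≡ 27² = 729 ≡ 16, 27^4 ≡ 16² = 256 ≡ 8. Since 7 = 4 + 2 + 1, 27^7 ≡ 8·16·27: 8·16 = 128 ≡ 4, then 4·27 = 108 ≡ 15. So 27^7 ≡ 15 (mod 31).
Hence φ⁻¹(27) = 15.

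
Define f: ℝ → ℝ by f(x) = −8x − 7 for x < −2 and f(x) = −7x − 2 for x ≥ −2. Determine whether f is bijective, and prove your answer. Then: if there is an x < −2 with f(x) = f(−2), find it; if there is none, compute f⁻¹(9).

Both pieces are strictly decreasing (slopes −8 and −7), so each is injective on its own interval.
The left piece maps (−∞, −2) onto (9, ∞); the right piece maps [−2, ∞) onto (−∞, 12].
These images overlap. In particular f(−2) = 12 (right piece), and solving −8x − 7 = 12 on the left piece gives x = −19/8 < −2.
So f(−19/8) = f(−2) with −19/8 ≠ −2, and f is not injective, hence not bijective. This x = −19/8 is the requested value below −2.

-19/8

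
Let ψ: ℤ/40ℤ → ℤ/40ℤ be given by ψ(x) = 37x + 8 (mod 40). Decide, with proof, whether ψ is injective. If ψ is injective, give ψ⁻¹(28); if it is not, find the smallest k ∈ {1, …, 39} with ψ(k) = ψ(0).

If ψ(x_1) = ψ(x_2), then 37x_1 ≡ 37x_2 (mod 40). Because gcd(37, 40) = 1, we may cancel 37 to get x_1 ≡ x_2 (mod 40).
Thus ψ is injective.
We now compute 37⁻¹ mod 40 explicitly. Euclid's algorithm: 40 = 1·37 + 3, 37 = 12·3 + 1; back-substituting gives 1 = 13·37 − 12·40, so 37⁻¹ ≡ 13 (mod 40).
Since ψ is injective, we find ψ⁻¹(28): we need 37x ≡ 28 − 8 ≡ 20 (mod 40). Using 37⁻¹ = 13: x ≡ 13·20 = 260 = 6·40 + 20, so x = 20.
Check: ψ(20) = 37·20 + 8 = 748 = 18·40 + 28 ≡ 28 (mod 40).

20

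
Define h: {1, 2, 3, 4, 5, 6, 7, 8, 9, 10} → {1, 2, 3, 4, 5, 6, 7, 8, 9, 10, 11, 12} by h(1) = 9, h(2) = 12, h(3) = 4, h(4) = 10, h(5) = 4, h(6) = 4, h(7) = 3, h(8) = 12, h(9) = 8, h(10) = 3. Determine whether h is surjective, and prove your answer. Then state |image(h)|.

6

No element maps to 1, so h is not surjective.
The image of h is {3, 4, 8, 9, 10, 12}, which has 6 elements.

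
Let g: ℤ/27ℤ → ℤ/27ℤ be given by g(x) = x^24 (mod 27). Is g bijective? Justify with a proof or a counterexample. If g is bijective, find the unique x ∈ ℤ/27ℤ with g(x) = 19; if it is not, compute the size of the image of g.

4

g(0) = 0^24 = 0.
g(3): Repeated squaring mod 27: 3^1 ≡ 3, 3^2 ≡ 3² = 9, 3^4 ≡ 9² = 81 ≡ 0, 3^8 ≡ 0² = 0, 3^16 ≡ 0² = 0. Since 24 = 16 + 8, 3^24 ≡ 0·0: 0·0 = 0. So 3^24 ≡ 0 (mod 27).
So g(0) = g(3) = 0 while 0 ≠ 3, hence g is not injective, hence not bijective.
Since g is not bijective, we determine |image(g)|. Computing x^24 mod 27 for each x (by repeated squaring, reducing mod 27 at every step), the values g(0), g(1), …, g(26) are: 0, 1, 10, 0, 19, 19, 0, 10, 1, 0, 1, 10, 0, 19, 19, 0, 10, 1, 0, 1, 10, 0, 19, 19, 0, 10, 1.
The distinct values are {0, 1, 10, 19}; there are 4 of them.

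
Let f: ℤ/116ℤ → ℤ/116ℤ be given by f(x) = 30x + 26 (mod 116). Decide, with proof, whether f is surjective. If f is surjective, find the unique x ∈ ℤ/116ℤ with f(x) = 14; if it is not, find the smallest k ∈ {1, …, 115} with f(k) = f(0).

58

Recall: f is surjective if every y in the codomain equals f(x) for some x in the domain.
Since gcd(30, 116) = 2, we have 30x ≡ 0 (mod 2) for all x, so f(x) ≡ 0 (mod 2).
But 1 ≢ 0 (mod 2), so 1 ∈ ℤ/116ℤ has no preimage. So f is not surjective.
Since f is not surjective, we find the least positive k with f(k) = f(0): this means 30k ≡ 0 (mod 116), i.e. 116 ∣ 30k. Since gcd(30, 116) = 2, dividing through by 2 this holds exactly when 58 ∣ 15k, and as gcd(15, 58) = 1, exactly when 58 ∣ k.
The smallest positive such k is 58.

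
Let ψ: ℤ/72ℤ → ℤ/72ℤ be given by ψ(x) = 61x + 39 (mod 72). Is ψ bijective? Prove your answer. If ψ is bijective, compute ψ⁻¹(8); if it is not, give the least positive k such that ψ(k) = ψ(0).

29

Suppose ψ(u) = ψ(v) in ℤ/72ℤ. Then 61u + 39 ≡ 61v + 39 (mod 72), so 61(u − v) ≡ 0 (mod 72).
Since gcd(61, 72) = 1, 61 is invertible modulo 72, hence u − v ≡ 0 (mod 72), i.e. u = v.
We now compute 61⁻¹ mod 72 explicitly. Euclid's algorithm: 72 = 1·61 + 11, 61 = 5·11 + 6, 11 = 1·6 + 5, 6 = 1·5 + 1; back-substituting gives 1 = 13·61 − 11·72, so 61⁻¹ ≡ 13 (mod 72).
For any y ∈ ℤ/72ℤ, x = 13(y − 39) mod 72 satisfies ψ(x) = 61·13(y − 39) + 39 ≡ y (since 61·13 ≡ 1 mod 72). So every y has a preimage.
Therefore ψ is bijective.
Since ψ is bijective, we compute ψ⁻¹(8): solve 61x + 39 ≡ 8 (mod 72), i.e. 61x ≡ 41 (mod 72).
Multiplying by 61⁻¹ = 13 gives x ≡ 13·41 = 533 = 7·72 + 29 ≡ 29 (mod 72).
Check: ψ(29) = 61·29 + 39 = 1808 = 25·72 + 8 ≡ 8 (mod 72).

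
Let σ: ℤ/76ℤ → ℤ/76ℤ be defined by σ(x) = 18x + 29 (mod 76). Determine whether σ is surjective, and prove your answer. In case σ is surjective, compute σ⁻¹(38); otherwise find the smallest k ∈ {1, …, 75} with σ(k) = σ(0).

38

Recall that σ is surjective if every y in the codomain equals σ(x) for some x in the domain.
Since gcd(18, 76) = 2, we have 18x ≡ 0 (mod 2) for all x, so σ(x) ≡ 1 (mod 2).
But 0 ≢ 1 (mod 2), so 0 ∈ ℤ/76ℤ has no preimage. Thus σ is not surjective.
Since σ is not surjective, we find the least positive k with σ(k) = σ(0): this means 18k ≡ 0 (mod 76), i.e. 76 ∣ 18k. Since gcd(18, 76) = 2, dividing through by 2 this holds exactly when 38 ∣ 9k, and as gcd(9, 38) = 1, exactly when 38 ∣ k.
The smallest positive such k is 38.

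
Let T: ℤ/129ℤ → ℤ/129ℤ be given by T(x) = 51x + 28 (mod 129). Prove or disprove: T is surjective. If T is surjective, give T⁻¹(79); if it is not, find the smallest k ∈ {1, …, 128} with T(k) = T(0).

Since gcd(51, 129) = 3, we have 51x ≡ 0 (mod 3) for all x, so T(x) ≡ 1 (mod 3).
But 0 ≢ 1 (mod 3), so 0 ∈ ℤ/129ℤ has no preimage. So T is not surjective.
Since T is not surjective, we find the least positive k with T(k) = T(0): this means 51k ≡ 0 (mod 129), i.e. 129 ∣ 51k. Since gcd(51, 129) = 3, dividing through by 3 this holds exactly when 43 ∣ 17k, and as gcd(17, 43) = 1, exactly when 43 ∣ k.
The smallest positive such k is 43.

43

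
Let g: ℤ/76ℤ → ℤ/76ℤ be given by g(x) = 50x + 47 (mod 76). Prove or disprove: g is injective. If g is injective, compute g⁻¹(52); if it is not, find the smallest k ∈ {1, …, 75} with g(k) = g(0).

38

We have gcd(50, 76) = 2 > 1. Taking u = 0 and v = 38: g(0) = 47 and g(38) = 50·38 + 47 = 1947 ≡ 47 (mod 76).
So g(0) = g(38) while 0 ≠ 38, thus g is not injective.
Since g is not injective, we find the least positive k with g(k) = g(0): this means 50k ≡ 0 (mod 76), i.e. 76 ∣ 50k. Since gcd(50, 76) = 2, dividing through by 2 this holds exactly when 38 ∣ 25k, and as gcd(25, 38) = 1, exactly when 38 ∣ k.
The smallest positive such k is 38.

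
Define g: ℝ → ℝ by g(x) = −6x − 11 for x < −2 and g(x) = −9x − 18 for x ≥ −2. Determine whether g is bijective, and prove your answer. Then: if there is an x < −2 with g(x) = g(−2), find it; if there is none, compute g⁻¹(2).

-13/6

Both pieces are strictly decreasing (slopes −6 and −9), so each is injective on its own interval.
The left piece maps (−∞, −2) onto (1, ∞); the right piece maps [−2, ∞) onto (−∞, 0].
The images leave a gap (1 has no preimage), so g is not surjective, hence not bijective.
Because the two images are disjoint, no x < −2 has g(x) = g(−2), so we compute g⁻¹(2): 2 lies in (1, ∞), so solve −6x − 11 = 2: x = (2 + 11)/(−6) = −13/6.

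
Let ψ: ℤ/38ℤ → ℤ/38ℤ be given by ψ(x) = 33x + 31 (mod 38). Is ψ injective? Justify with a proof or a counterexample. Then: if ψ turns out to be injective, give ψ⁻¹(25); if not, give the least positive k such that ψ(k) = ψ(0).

Suppose ψ(u) = ψ(v) in ℤ/38ℤ. Then 33u + 31 ≡ 33v + 31 (mod 38), therefore 33(u − v) ≡ 0 (mod 38).
Since gcd(33, 38) = 1, 33 is invertible modulo 38, hence u − v ≡ 0 (mod 38), i.e. u = v.
So ψ is injective.
We now compute 33⁻¹ mod 38 explicitly. Euclid's algorithm: 38 = 1·33 + 5, 33 = 6·5 + 3, 5 = 1·3 + 2, 3 = 1·2 + 1; back-substituting gives 1 = 15·33 − 13·38, so 33⁻¹ ≡ 15 (mod 38).
Since ψ is injective, we find ψ⁻¹(25): we need 33x ≡ 25 − 31 ≡ 32 (mod 38). Using 33⁻¹ = 15: x ≡ 15·32 = 480 = 12·38 + 24, so x = 24.
Check: ψ(24) = 33·24 + 31 = 823 = 21·38 + 25 ≡ 25 (mod 38).

24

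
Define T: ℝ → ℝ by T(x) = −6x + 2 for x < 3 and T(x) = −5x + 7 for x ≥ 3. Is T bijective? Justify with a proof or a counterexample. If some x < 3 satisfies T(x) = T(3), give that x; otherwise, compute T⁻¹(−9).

Both pieces are strictly decreasing (slopes −6 and −5), so each is injective on its own interval.
The left piece maps (−∞, 3) onto (−16, ∞); the right piece maps [3, ∞) onto (−∞, −8].
These images overlap. In particular T(3) = −8 (right piece), and solving −6x + 2 = −8 on the left piece gives x = 5/3 < 3.
So T(5/3) = T(3) with 5/3 ≠ 3, and T is not injective, hence not bijective. This x = 5/3 is the requested value below 3.

5/3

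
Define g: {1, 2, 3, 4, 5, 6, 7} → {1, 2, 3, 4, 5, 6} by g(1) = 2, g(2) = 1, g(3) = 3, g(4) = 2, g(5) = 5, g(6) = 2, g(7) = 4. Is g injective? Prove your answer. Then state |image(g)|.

5

g(1) = 2 = g(4) with 1 ≠ 4, so g is not injective.
The image of g is {1, 2, 3, 4, 5}, which has 5 elements.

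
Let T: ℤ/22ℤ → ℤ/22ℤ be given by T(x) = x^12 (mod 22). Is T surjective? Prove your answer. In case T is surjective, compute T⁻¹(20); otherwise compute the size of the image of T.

12

T(10): Repeated squaring mod 22: 10^1 ≡ 10, 10^2 ≡ 10² = 100 ≡ 12, 10^4 ≡ 12² = 144 ≡ 12, 10^8 ≡ 12² = 144 ≡ 12. Since 12 = 8 + 4, 10^12 ≡ 12·12: 12·12 = 144 ≡ 12. So 10^12 ≡ 12 (mod 22).
T(12): Repeated squaring mod 22: 12^1 ≡ 12, 12^2 ≡ 12² = 144 ≡ 12, 12^4 ≡ 12² = 144 ≡ 12, 12^8 ≡ 12² = 144 ≡ 12. Since 12 = 8 + 4, 12^12 ≡ 12·12: 12·12 = 144 ≡ 12. So 12^12 ≡ 12 (mod 22).
So T(10) = T(12) = 12 while 10 ≠ 12, thus T is not injective.
A non-injective map from the 22-element set ℤ/22ℤ to itself takes at most 21 distinct values, so it cannot be surjective. Therefore T is not surjective.
Since T is not surjective, we determine |image(T)|. Computing x^12 mod 22 for each x (by repeated squaring, reducing mod 22 at every step), the values T(0), T(1), …, T(21) are: 0, 1, 4, 9, 16, 3, 14, 5, 20, 15, 12, 11, 12, 15, 20, 5, 14, 3, 16, 9, 4, 1.
The distinct values are {0, 1, 3, 4, 5, 9, 11, 12, 14, 15, 16, 20}; there are 12 of them.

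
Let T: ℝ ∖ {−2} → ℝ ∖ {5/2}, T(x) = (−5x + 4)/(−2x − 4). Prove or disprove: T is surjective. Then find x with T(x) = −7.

-24/19

For any y ≠ 5/2, solving y(−2x − 4) = −5x + 4 for x gives a well-defined x ≠ −2. So T is surjective.
Solving T(x) = −7: cross-multiplying gives −5x + 4 = −7(−2x − 4), which rearranges to −19x = 24, so x = −24/19.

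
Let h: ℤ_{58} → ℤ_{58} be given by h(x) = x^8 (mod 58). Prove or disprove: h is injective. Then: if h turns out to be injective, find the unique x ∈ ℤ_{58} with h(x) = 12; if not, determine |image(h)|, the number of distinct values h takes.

h(3): Repeated squaring mod 58: 3^1 ≡ 3, 3^2 ≡ 3² = 9, 3^4 ≡ 9² = 81 ≡ 23, 3^8 ≡ 23² = 529 ≡ 7. So 3^8 ≡ 7 (mod 58).
h(7): Repeated squaring mod 58: 7^1 ≡ 7, 7^2 ≡ 7² = 49, 7^4 ≡ 49² = 2401 ≡ 23, 7^8 ≡ 23² = 529 ≡ 7. So 7^8 ≡ 7 (mod 58).
So h(3) = h(7) = 7 while 3 ≠ 7, hence h is not injective.
Since h is not injective, we determine |image(h)|. Computing x^8 mod 58 for each x (by repeated squaring, reducing mod 58 at every step), the values h(0), h(1), …, h(57) are: 0, 1, 24, 7, 54, 53, 52, 7, 20, 49, 54, 45, 30, 45, 52, 23, 16, 1, 16, 25, 20, 49, 36, 23, 24, 25, 36, 53, 30, 29, 30, 53, 36, 25, 24, 23, 36, 49, 20, 25, 16, 1, 16, 23, 52, 45, 30, 45, 54, 49, 20, 7, 52, 53, 54, 7, 24, 1.
The distinct values are {0, 1, 7, 16, 20, 23, 24, 25, 29, 30, 36, 45, 49, 52, 53, 54}; there are 16 of them.

16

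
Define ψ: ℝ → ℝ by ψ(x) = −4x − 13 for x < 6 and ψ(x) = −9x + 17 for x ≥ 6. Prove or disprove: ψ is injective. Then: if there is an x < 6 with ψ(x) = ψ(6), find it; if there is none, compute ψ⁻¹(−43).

20/3

Both pieces are strictly decreasing (slopes −4 and −9), so each is injective on its own interval.
The left piece maps (−∞, 6) onto (−37, ∞); the right piece maps [6, ∞) onto (−∞, −37].
These images are disjoint, so no value is attained by both pieces. So ψ is injective.
Because the two images are disjoint, no x < 6 has ψ(x) = ψ(6), so we compute ψ⁻¹(−43): −43 lies in (−∞, −37], so solve −9x + 17 = −43: x = (−43 − 17)/(−9) = 20/3.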